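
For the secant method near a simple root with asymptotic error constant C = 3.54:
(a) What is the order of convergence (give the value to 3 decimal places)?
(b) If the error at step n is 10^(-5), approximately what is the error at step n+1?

(a) Secant method has superlinear convergence with order φ = (1+√5)/2 ≈ 1.618.
    This means |e_{n+1}| ≈ C|e_n|^1.618.

(b) With |e_n| = 10^(-5) and C = 3.54:
    |e_{n+1}| ≈ 3.54 × (10^(-5))^1.618 = 3.54 × 10^(-8.09)

(a) ≈ 1.618 (golden ratio); (b) |e_{n+1}| ≈ 2.876e-08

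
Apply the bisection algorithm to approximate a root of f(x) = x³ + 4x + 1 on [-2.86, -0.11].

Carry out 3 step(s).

f(x) = x³ + 4x + 1
Initial interval: [-2.86, -0.11]

Iteration 1:
  c_1 = (-2.860000 + (-0.110000))/2 = -1.485000
  f(c_1) = f(-1.485000) = -8.214759
  f(a) × f(c) ≥ 0, new interval: [-1.485000, -0.110000]
Iteration 2:
  c_2 = (-1.485000 + (-0.110000))/2 = -0.797500
  f(c_2) = f(-0.797500) = -2.697215
  f(a) × f(c) ≥ 0, new interval: [-0.797500, -0.110000]
Iteration 3:
  c_3 = (-0.797500 + (-0.110000))/2 = -0.453750
  f(c_3) = f(-0.453750) = -0.908422
  f(a) × f(c) ≥ 0, new interval: [-0.453750, -0.110000]

After 3 iteration(s), the approximation is c_3 = -0.453750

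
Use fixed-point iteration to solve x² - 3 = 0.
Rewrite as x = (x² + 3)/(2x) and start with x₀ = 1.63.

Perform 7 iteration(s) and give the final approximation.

Equation: x² - 3 = 0
Fixed-point form: x = (x² + 3)/(2x)
x₀ = 1.63

x_1 = g(1.630000) = 1.735245
x_2 = g(1.735245) = 1.732054
x_3 = g(1.732054) = 1.732051
x_4 = g(1.732051) = 1.732051
x_5 = g(1.732051) = 1.732051
x_6 = g(1.732051) = 1.732051
x_7 = g(1.732051) = 1.732051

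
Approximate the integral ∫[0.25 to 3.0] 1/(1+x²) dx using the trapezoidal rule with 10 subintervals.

f(x) = 1/(1+x²)
a = 0.25, b = 3.0, n = 10
h = (b - a)/n = 0.275000

Trapezoidal rule: (h/2)[f(x₀) + 2f(x₁) + 2f(x₂) + ... + f(xₙ)]

x_0 = 0.2500, f(x_0) = 0.941176, coefficient = 1
x_1 = 0.5250, f(x_1) = 0.783929, coefficient = 2
x_2 = 0.8000, f(x_2) = 0.609756, coefficient = 2
x_3 = 1.0750, f(x_3) = 0.463903, coefficient = 2
x_4 = 1.3500, f(x_4) = 0.354296, coefficient = 2
x_5 = 1.6250, f(x_5) = 0.274678, coefficient = 2
x_6 = 1.9000, f(x_6) = 0.216920, coefficient = 2
x_7 = 2.1750, f(x_7) = 0.174501, coefficient = 2
x_8 = 2.4500, f(x_8) = 0.142806, coefficient = 2
x_9 = 2.7250, f(x_9) = 0.118686, coefficient = 2
x_10 = 3.0000, f(x_10) = 0.100000, coefficient = 1

I ≈ (0.275000/2) × 7.320126 = 1.006517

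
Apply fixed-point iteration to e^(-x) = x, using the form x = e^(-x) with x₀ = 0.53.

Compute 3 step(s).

Equation: e^(-x) = x
Fixed-point form: x = e^(-x)
x₀ = 0.53

x_1 = g(0.530000) = 0.588605
x_2 = g(0.588605) = 0.555101
x_3 = g(0.555101) = 0.574014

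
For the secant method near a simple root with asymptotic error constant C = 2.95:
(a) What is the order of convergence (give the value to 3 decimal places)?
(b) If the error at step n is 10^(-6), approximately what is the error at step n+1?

(a) Secant method has superlinear convergence with order φ = (1+√5)/2 ≈ 1.618.
    This means |e_{n+1}| ≈ C|e_n|^1.618.

(b) With |e_n| = 10^(-6) and C = 2.95:
    |e_{n+1}| ≈ 2.95 × (10^(-6))^1.618 = 2.95 × 10^(-9.71)

(a) ≈ 1.618 (golden ratio); (b) |e_{n+1}| ≈ 5.776e-10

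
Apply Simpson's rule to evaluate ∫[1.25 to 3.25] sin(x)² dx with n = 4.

f(x) = sin(x)²
a = 1.25, b = 3.25, n = 4
h = (b - a)/n = 0.500000

Simpson's rule: (h/3)[f(x₀) + 4f(x₁) + 2f(x₂) + ... + f(xₙ)]

x_0 = 1.2500, f(x_0) = 0.900572, coefficient = 1
x_1 = 1.7500, f(x_1) = 0.968228, coefficient = 4
x_2 = 2.2500, f(x_2) = 0.605398, coefficient = 2
x_3 = 2.7500, f(x_3) = 0.145665, coefficient = 4
x_4 = 3.2500, f(x_4) = 0.011706, coefficient = 1

I ≈ (0.500000/3) × 6.578648 = 1.096441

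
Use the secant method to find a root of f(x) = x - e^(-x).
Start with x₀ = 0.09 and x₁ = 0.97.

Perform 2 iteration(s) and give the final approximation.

f(x) = x - e^(-x)
x₀ = 0.09, x₁ = 0.97

Secant formula: x_{n+1} = x_n - f(x_n)(x_n - x_{n-1})/(f(x_n) - f(x_{n-1}))

Iteration 1:
  f(0.090000) = -0.823931
  f(0.970000) = 0.590917
  x_2 = 0.970000 - 0.590917×(0.970000 - 0.090000)/(0.590917 - (-0.823931))
       = 0.602464
Iteration 2:
  f(0.970000) = 0.590917
  f(0.602464) = 0.055004
  x_3 = 0.602464 - 0.055004×(0.602464 - 0.970000)/(0.055004 - 0.590917)
       = 0.564742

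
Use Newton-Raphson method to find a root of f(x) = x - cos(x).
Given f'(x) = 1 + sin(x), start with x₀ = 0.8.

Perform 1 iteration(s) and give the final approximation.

f(x) = x - cos(x)
f'(x) = 1 + sin(x)
x₀ = 0.8

Newton-Raphson formula: x_{n+1} = x_n - f(x_n)/f'(x_n)

Iteration 1:
  f(0.800000) = 0.103293
  f'(0.800000) = 1.717356
  x_1 = 0.800000 - 0.103293/1.717356 = 0.739853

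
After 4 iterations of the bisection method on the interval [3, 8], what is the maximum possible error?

Bisection error bound: |error| ≤ (b-a)/2^n
|error| ≤ (8 - 3)/2^4 = 5/2^4
|error| ≤ 0.3125000000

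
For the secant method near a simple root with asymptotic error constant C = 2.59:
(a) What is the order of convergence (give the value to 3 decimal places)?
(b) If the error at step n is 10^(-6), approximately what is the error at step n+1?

(a) Secant method has superlinear convergence with order φ = (1+√5)/2 ≈ 1.618.
    This means |e_{n+1}| ≈ C|e_n|^1.618.

(b) With |e_n| = 10^(-6) and C = 2.59:
    |e_{n+1}| ≈ 2.59 × (10^(-6))^1.618 = 2.59 × 10^(-9.71)

(a) ≈ 1.618 (golden ratio); (b) |e_{n+1}| ≈ 5.071e-10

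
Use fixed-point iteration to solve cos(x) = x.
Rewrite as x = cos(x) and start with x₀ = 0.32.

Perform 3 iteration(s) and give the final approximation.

Equation: cos(x) = x
Fixed-point form: x = cos(x)
x₀ = 0.32

x_1 = g(0.320000) = 0.949235
x_2 = g(0.949235) = 0.582305
x_3 = g(0.582305) = 0.835197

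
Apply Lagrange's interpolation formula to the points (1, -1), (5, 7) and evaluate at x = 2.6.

Lagrange interpolation formula:
P(x) = Σ yᵢ × Lᵢ(x)
where Lᵢ(x) = Π_{j≠i} (x - xⱼ)/(xᵢ - xⱼ)

L_0(2.6) = (2.6 - 5)/(1 - 5) = 0.600000
L_1(2.6) = (2.6 - 1)/(5 - 1) = 0.400000

P(2.6) = (-1)×L_0(2.6) + 7×L_1(2.6)
P(2.6) = 2.200000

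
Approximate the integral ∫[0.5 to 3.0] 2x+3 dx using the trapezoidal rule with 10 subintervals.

f(x) = 2x+3
a = 0.5, b = 3.0, n = 10
h = (b - a)/n = 0.250000

Trapezoidal rule: (h/2)[f(x₀) + 2f(x₁) + 2f(x₂) + ... + f(xₙ)]

x_0 = 0.5000, f(x_0) = 4.000000, coefficient = 1
x_1 = 0.7500, f(x_1) = 4.500000, coefficient = 2
x_2 = 1.0000, f(x_2) = 5.000000, coefficient = 2
x_3 = 1.2500, f(x_3) = 5.500000, coefficient = 2
x_4 = 1.5000, f(x_4) = 6.000000, coefficient = 2
x_5 = 1.7500, f(x_5) = 6.500000, coefficient = 2
x_6 = 2.0000, f(x_6) = 7.000000, coefficient = 2
x_7 = 2.2500, f(x_7) = 7.500000, coefficient = 2
x_8 = 2.5000, f(x_8) = 8.000000, coefficient = 2
x_9 = 2.7500, f(x_9) = 8.500000, coefficient = 2
x_10 = 3.0000, f(x_10) = 9.000000, coefficient = 1

I ≈ (0.250000/2) × 130.000000 = 16.250000
Exact value: 16.250000
Error: 0.000000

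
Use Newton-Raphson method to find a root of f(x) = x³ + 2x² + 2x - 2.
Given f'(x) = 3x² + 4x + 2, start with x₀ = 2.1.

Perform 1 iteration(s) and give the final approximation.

f(x) = x³ + 2x² + 2x - 2
f'(x) = 3x² + 4x + 2
x₀ = 2.1

Newton-Raphson formula: x_{n+1} = x_n - f(x_n)/f'(x_n)

Iteration 1:
  f(2.100000) = 20.281000
  f'(2.100000) = 23.630000
  x_1 = 2.100000 - 20.281000/23.630000 = 1.241727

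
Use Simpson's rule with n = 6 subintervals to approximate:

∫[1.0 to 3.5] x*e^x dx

f(x) = x*e^x
a = 1.0, b = 3.5, n = 6
h = (b - a)/n = 0.416667

Simpson's rule: (h/3)[f(x₀) + 4f(x₁) + 2f(x₂) + ... + f(xₙ)]

x_0 = 1.0000, f(x_0) = 2.718282, coefficient = 1
x_1 = 1.4167, f(x_1) = 5.841417, coefficient = 4
x_2 = 1.8333, f(x_2) = 11.466952, coefficient = 2
x_3 = 2.2500, f(x_3) = 21.347406, coefficient = 4
x_4 = 2.6667, f(x_4) = 38.378443, coefficient = 2
x_5 = 3.0833, f(x_5) = 67.312409, coefficient = 4
x_6 = 3.5000, f(x_6) = 115.904082, coefficient = 1

I ≈ (0.416667/3) × 596.318077 = 82.821955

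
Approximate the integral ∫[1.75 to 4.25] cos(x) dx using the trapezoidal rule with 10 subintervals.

f(x) = cos(x)
a = 1.75, b = 4.25, n = 10
h = (b - a)/n = 0.250000

Trapezoidal rule: (h/2)[f(x₀) + 2f(x₁) + 2f(x₂) + ... + f(xₙ)]

x_0 = 1.7500, f(x_0) = -0.178246, coefficient = 1
x_1 = 2.0000, f(x_1) = -0.416147, coefficient = 2
x_2 = 2.2500, f(x_2) = -0.628174, coefficient = 2
x_3 = 2.5000, f(x_3) = -0.801144, coefficient = 2
x_4 = 2.7500, f(x_4) = -0.924302, coefficient = 2
x_5 = 3.0000, f(x_5) = -0.989992, coefficient = 2
x_6 = 3.2500, f(x_6) = -0.994130, coefficient = 2
x_7 = 3.5000, f(x_7) = -0.936457, coefficient = 2
x_8 = 3.7500, f(x_8) = -0.820559, coefficient = 2
x_9 = 4.0000, f(x_9) = -0.653644, coefficient = 2
x_10 = 4.2500, f(x_10) = -0.446087, coefficient = 1

I ≈ (0.250000/2) × -14.953430 = -1.869179
Exact value: -1.878975
Error: 0.009797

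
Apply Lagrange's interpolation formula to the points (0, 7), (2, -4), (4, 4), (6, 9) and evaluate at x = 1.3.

Lagrange interpolation formula:
P(x) = Σ yᵢ × Lᵢ(x)
where Lᵢ(x) = Π_{j≠i} (x - xⱼ)/(xᵢ - xⱼ)

L_0(1.3) = (1.3 - 2)/(0 - 2) × (1.3 - 4)/(0 - 4) × (1.3 - 6)/(0 - 6) = 0.185062
L_1(1.3) = (1.3 - 0)/(2 - 0) × (1.3 - 4)/(2 - 4) × (1.3 - 6)/(2 - 6) = 1.031063
L_2(1.3) = (1.3 - 0)/(4 - 0) × (1.3 - 2)/(4 - 2) × (1.3 - 6)/(4 - 6) = -0.267313
L_3(1.3) = (1.3 - 0)/(6 - 0) × (1.3 - 2)/(6 - 2) × (1.3 - 4)/(6 - 4) = 0.051188

P(1.3) = 7×L_0(1.3) + (-4)×L_1(1.3) + 4×L_2(1.3) + 9×L_3(1.3)
P(1.3) = -3.437375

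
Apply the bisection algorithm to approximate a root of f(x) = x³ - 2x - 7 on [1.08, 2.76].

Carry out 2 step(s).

f(x) = x³ - 2x - 7
Initial interval: [1.08, 2.76]

Iteration 1:
  c_1 = (1.080000 + 2.760000)/2 = 1.920000
  f(c_1) = f(1.920000) = -3.762112
  f(a) × f(c) ≥ 0, new interval: [1.920000, 2.760000]
Iteration 2:
  c_2 = (1.920000 + 2.760000)/2 = 2.340000
  f(c_2) = f(2.340000) = 1.132904
  f(a) × f(c) < 0, new interval: [1.920000, 2.340000]

After 2 iteration(s), the approximation is c_2 = 2.340000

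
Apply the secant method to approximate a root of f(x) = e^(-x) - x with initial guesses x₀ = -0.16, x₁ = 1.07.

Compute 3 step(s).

f(x) = e^(-x) - x
x₀ = -0.16, x₁ = 1.07

Secant formula: x_{n+1} = x_n - f(x_n)(x_n - x_{n-1})/(f(x_n) - f(x_{n-1}))

Iteration 1:
  f(-0.160000) = 1.333511
  f(1.070000) = -0.726991
  x_2 = 1.070000 - (-0.726991)×(1.070000 - (-0.160000))/(-0.726991 - 1.333511)
       = 0.636028
Iteration 2:
  f(1.070000) = -0.726991
  f(0.636028) = -0.106638
  x_3 = 0.636028 - (-0.106638)×(0.636028 - 1.070000)/(-0.106638 - (-0.726991))
       = 0.561430
Iteration 3:
  f(0.636028) = -0.106638
  f(0.561430) = 0.008964
  x_4 = 0.561430 - 0.008964×(0.561430 - 0.636028)/(0.008964 - (-0.106638))
       = 0.567214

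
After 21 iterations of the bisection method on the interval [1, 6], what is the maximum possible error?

Bisection error bound: |error| ≤ (b-a)/2^n
|error| ≤ (6 - 1)/2^21 = 5/2^21
|error| ≤ 0.0000023842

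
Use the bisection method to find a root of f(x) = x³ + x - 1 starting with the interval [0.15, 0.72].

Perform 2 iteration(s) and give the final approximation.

f(x) = x³ + x - 1
Initial interval: [0.15, 0.72]

Iteration 1:
  c_1 = (0.150000 + 0.720000)/2 = 0.435000
  f(c_1) = f(0.435000) = -0.482687
  f(a) × f(c) ≥ 0, new interval: [0.435000, 0.720000]
Iteration 2:
  c_2 = (0.435000 + 0.720000)/2 = 0.577500
  f(c_2) = f(0.577500) = -0.229900
  f(a) × f(c) ≥ 0, new interval: [0.577500, 0.720000]

After 2 iteration(s), the approximation is c_2 = 0.577500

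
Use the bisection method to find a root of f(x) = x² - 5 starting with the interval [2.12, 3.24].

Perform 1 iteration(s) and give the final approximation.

f(x) = x² - 5
Initial interval: [2.12, 3.24]

Iteration 1:
  c_1 = (2.120000 + 3.240000)/2 = 2.680000
  f(c_1) = f(2.680000) = 2.182400
  f(a) × f(c) < 0, new interval: [2.120000, 2.680000]

After 1 iteration(s), the approximation is c_1 = 2.680000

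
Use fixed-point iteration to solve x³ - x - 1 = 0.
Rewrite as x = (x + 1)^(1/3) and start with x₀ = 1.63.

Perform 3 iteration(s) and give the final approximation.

Equation: x³ - x - 1 = 0
Fixed-point form: x = (x + 1)^(1/3)
x₀ = 1.63

x_1 = g(1.630000) = 1.380337
x_2 = g(1.380337) = 1.335200
x_3 = g(1.335200) = 1.326706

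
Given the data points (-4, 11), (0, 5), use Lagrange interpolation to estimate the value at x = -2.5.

Lagrange interpolation formula:
P(x) = Σ yᵢ × Lᵢ(x)
where Lᵢ(x) = Π_{j≠i} (x - xⱼ)/(xᵢ - xⱼ)

L_0(-2.5) = (-2.5 - 0)/(-4 - 0) = 0.625000
L_1(-2.5) = (-2.5 - (-4))/(0 - (-4)) = 0.375000

P(-2.5) = 11×L_0(-2.5) + 5×L_1(-2.5)
P(-2.5) = 8.750000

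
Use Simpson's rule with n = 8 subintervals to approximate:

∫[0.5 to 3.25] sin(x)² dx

f(x) = sin(x)²
a = 0.5, b = 3.25, n = 8
h = (b - a)/n = 0.343750

Simpson's rule: (h/3)[f(x₀) + 4f(x₁) + 2f(x₂) + ... + f(xₙ)]

x_0 = 0.5000, f(x_0) = 0.229849, coefficient = 1
x_1 = 0.8438, f(x_1) = 0.558219, coefficient = 4
x_2 = 1.1875, f(x_2) = 0.860139, coefficient = 2
x_3 = 1.5312, f(x_3) = 0.998437, coefficient = 4
x_4 = 1.8750, f(x_4) = 0.910280, coefficient = 2
x_5 = 2.2188, f(x_5) = 0.635720, coefficient = 4
x_6 = 2.5625, f(x_6) = 0.299499, coefficient = 2
x_7 = 2.9062, f(x_7) = 0.054371, coefficient = 4
x_8 = 3.2500, f(x_8) = 0.011706, coefficient = 1

I ≈ (0.343750/3) × 13.368381 = 1.531794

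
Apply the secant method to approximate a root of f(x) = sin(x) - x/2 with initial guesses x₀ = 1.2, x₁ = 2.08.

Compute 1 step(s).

f(x) = sin(x) - x/2
x₀ = 1.2, x₁ = 2.08

Secant formula: x_{n+1} = x_n - f(x_n)(x_n - x_{n-1})/(f(x_n) - f(x_{n-1}))

Iteration 1:
  f(1.200000) = 0.332039
  f(2.080000) = -0.166867
  x_2 = 2.080000 - (-0.166867)×(2.080000 - 1.200000)/(-0.166867 - 0.332039)
       = 1.785670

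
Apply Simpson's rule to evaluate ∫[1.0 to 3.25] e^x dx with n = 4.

f(x) = e^x
a = 1.0, b = 3.25, n = 4
h = (b - a)/n = 0.562500

Simpson's rule: (h/3)[f(x₀) + 4f(x₁) + 2f(x₂) + ... + f(xₙ)]

x_0 = 1.0000, f(x_0) = 2.718282, coefficient = 1
x_1 = 1.5625, f(x_1) = 4.770733, coefficient = 4
x_2 = 2.1250, f(x_2) = 8.372897, coefficient = 2
x_3 = 2.6875, f(x_3) = 14.694893, coefficient = 4
x_4 = 3.2500, f(x_4) = 25.790340, coefficient = 1

I ≈ (0.562500/3) × 123.116920 = 23.084423
Exact value: 23.072058
Error: 0.012364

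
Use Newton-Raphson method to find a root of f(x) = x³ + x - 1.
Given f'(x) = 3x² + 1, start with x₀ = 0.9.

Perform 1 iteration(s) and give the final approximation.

f(x) = x³ + x - 1
f'(x) = 3x² + 1
x₀ = 0.9

Newton-Raphson formula: x_{n+1} = x_n - f(x_n)/f'(x_n)

Iteration 1:
  f(0.900000) = 0.629000
  f'(0.900000) = 3.430000
  x_1 = 0.900000 - 0.629000/3.430000 = 0.716618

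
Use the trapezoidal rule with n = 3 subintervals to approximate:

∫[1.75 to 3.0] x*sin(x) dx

f(x) = x*sin(x)
a = 1.75, b = 3.0, n = 3
h = (b - a)/n = 0.416667

Trapezoidal rule: (h/2)[f(x₀) + 2f(x₁) + 2f(x₂) + ... + f(xₙ)]

x_0 = 1.7500, f(x_0) = 1.721975, coefficient = 1
x_1 = 2.1667, f(x_1) = 1.793264, coefficient = 2
x_2 = 2.5833, f(x_2) = 1.368419, coefficient = 2
x_3 = 3.0000, f(x_3) = 0.423360, coefficient = 1

I ≈ (0.416667/2) × 8.468702 = 1.764313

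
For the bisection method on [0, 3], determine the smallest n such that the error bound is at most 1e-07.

We need (b-a)/2^n ≤ 1e-07
(3 - 0)/2^n ≤ 1e-07
3/2^n ≤ 1e-07
2^n ≥ 30000000
n ≥ log₂(30000000) = 24.84
n ≥ 25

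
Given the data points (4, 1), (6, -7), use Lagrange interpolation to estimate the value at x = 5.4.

Lagrange interpolation formula:
P(x) = Σ yᵢ × Lᵢ(x)
where Lᵢ(x) = Π_{j≠i} (x - xⱼ)/(xᵢ - xⱼ)

L_0(5.4) = (5.4 - 6)/(4 - 6) = 0.300000
L_1(5.4) = (5.4 - 4)/(6 - 4) = 0.700000

P(5.4) = 1×L_0(5.4) + (-7)×L_1(5.4)
P(5.4) = -4.600000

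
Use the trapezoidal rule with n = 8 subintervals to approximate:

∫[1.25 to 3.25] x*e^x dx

f(x) = x*e^x
a = 1.25, b = 3.25, n = 8
h = (b - a)/n = 0.250000

Trapezoidal rule: (h/2)[f(x₀) + 2f(x₁) + 2f(x₂) + ... + f(xₙ)]

x_0 = 1.2500, f(x_0) = 4.362929, coefficient = 1
x_1 = 1.5000, f(x_1) = 6.722534, coefficient = 2
x_2 = 1.7500, f(x_2) = 10.070555, coefficient = 2
x_3 = 2.0000, f(x_3) = 14.778112, coefficient = 2
x_4 = 2.2500, f(x_4) = 21.347406, coefficient = 2
x_5 = 2.5000, f(x_5) = 30.456235, coefficient = 2
x_6 = 2.7500, f(x_6) = 43.017238, coefficient = 2
x_7 = 3.0000, f(x_7) = 60.256611, coefficient = 2
x_8 = 3.2500, f(x_8) = 83.818605, coefficient = 1

I ≈ (0.250000/2) × 461.478912 = 57.684864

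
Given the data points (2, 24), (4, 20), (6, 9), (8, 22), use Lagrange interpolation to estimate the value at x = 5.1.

Lagrange interpolation formula:
P(x) = Σ yᵢ × Lᵢ(x)
where Lᵢ(x) = Π_{j≠i} (x - xⱼ)/(xᵢ - xⱼ)

L_0(5.1) = (5.1 - 4)/(2 - 4) × (5.1 - 6)/(2 - 6) × (5.1 - 8)/(2 - 8) = -0.059813
L_1(5.1) = (5.1 - 2)/(4 - 2) × (5.1 - 6)/(4 - 6) × (5.1 - 8)/(4 - 8) = 0.505688
L_2(5.1) = (5.1 - 2)/(6 - 2) × (5.1 - 4)/(6 - 4) × (5.1 - 8)/(6 - 8) = 0.618062
L_3(5.1) = (5.1 - 2)/(8 - 2) × (5.1 - 4)/(8 - 4) × (5.1 - 6)/(8 - 6) = -0.063938

P(5.1) = 24×L_0(5.1) + 20×L_1(5.1) + 9×L_2(5.1) + 22×L_3(5.1)
P(5.1) = 12.834188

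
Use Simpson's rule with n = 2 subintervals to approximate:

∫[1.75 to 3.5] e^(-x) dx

f(x) = e^(-x)
a = 1.75, b = 3.5, n = 2
h = (b - a)/n = 0.875000

Simpson's rule: (h/3)[f(x₀) + 4f(x₁) + 2f(x₂) + ... + f(xₙ)]

x_0 = 1.7500, f(x_0) = 0.173774, coefficient = 1
x_1 = 2.6250, f(x_1) = 0.072440, coefficient = 4
x_2 = 3.5000, f(x_2) = 0.030197, coefficient = 1

I ≈ (0.875000/3) × 0.493730 = 0.144005
Exact value: 0.143577
Error: 0.000428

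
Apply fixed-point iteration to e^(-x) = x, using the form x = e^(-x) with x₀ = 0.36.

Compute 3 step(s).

Equation: e^(-x) = x
Fixed-point form: x = e^(-x)
x₀ = 0.36

x_1 = g(0.360000) = 0.697676
x_2 = g(0.697676) = 0.497741
x_3 = g(0.497741) = 0.607903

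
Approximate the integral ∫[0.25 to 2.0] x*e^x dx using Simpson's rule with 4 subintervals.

f(x) = x*e^x
a = 0.25, b = 2.0, n = 4
h = (b - a)/n = 0.437500

Simpson's rule: (h/3)[f(x₀) + 4f(x₁) + 2f(x₂) + ... + f(xₙ)]

x_0 = 0.2500, f(x_0) = 0.321006, coefficient = 1
x_1 = 0.6875, f(x_1) = 1.367257, coefficient = 4
x_2 = 1.1250, f(x_2) = 3.465244, coefficient = 2
x_3 = 1.5625, f(x_3) = 7.454271, coefficient = 4
x_4 = 2.0000, f(x_4) = 14.778112, coefficient = 1

I ≈ (0.437500/3) × 57.315717 = 8.358542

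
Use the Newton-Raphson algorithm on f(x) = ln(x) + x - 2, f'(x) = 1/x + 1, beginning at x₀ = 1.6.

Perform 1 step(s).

f(x) = ln(x) + x - 2
f'(x) = 1/x + 1
x₀ = 1.6

Newton-Raphson formula: x_{n+1} = x_n - f(x_n)/f'(x_n)

Iteration 1:
  f(1.600000) = 0.070004
  f'(1.600000) = 1.625000
  x_1 = 1.600000 - 0.070004/1.625000 = 1.556921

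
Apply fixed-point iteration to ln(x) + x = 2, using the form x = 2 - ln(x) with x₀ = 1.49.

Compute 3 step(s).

Equation: ln(x) + x = 2
Fixed-point form: x = 2 - ln(x)
x₀ = 1.49

x_1 = g(1.490000) = 1.601224
x_2 = g(1.601224) = 1.529232
x_3 = g(1.529232) = 1.575235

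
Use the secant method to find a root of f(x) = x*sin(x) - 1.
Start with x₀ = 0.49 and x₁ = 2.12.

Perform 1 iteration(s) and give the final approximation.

f(x) = x*sin(x) - 1
x₀ = 0.49, x₁ = 2.12

Secant formula: x_{n+1} = x_n - f(x_n)(x_n - x_{n-1})/(f(x_n) - f(x_{n-1}))

Iteration 1:
  f(0.490000) = -0.769393
  f(2.120000) = 0.808234
  x_2 = 2.120000 - 0.808234×(2.120000 - 0.490000)/(0.808234 - (-0.769393))
       = 1.284935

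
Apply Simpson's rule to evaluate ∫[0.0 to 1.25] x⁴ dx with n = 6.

f(x) = x⁴
a = 0.0, b = 1.25, n = 6
h = (b - a)/n = 0.208333

Simpson's rule: (h/3)[f(x₀) + 4f(x₁) + 2f(x₂) + ... + f(xₙ)]

x_0 = 0.0000, f(x_0) = 0.000000, coefficient = 1
x_1 = 0.2083, f(x_1) = 0.001884, coefficient = 4
x_2 = 0.4167, f(x_2) = 0.030141, coefficient = 2
x_3 = 0.6250, f(x_3) = 0.152588, coefficient = 4
x_4 = 0.8333, f(x_4) = 0.482253, coefficient = 2
x_5 = 1.0417, f(x_5) = 1.177376, coefficient = 4
x_6 = 1.2500, f(x_6) = 2.441406, coefficient = 1

I ≈ (0.208333/3) × 8.793584 = 0.610666
Exact value: 0.610352
Error: 0.000314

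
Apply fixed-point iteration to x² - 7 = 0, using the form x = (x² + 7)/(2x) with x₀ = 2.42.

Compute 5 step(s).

Equation: x² - 7 = 0
Fixed-point form: x = (x² + 7)/(2x)
x₀ = 2.42

x_1 = g(2.420000) = 2.656281
x_2 = g(2.656281) = 2.645772
x_3 = g(2.645772) = 2.645751
x_4 = g(2.645751) = 2.645751
x_5 = g(2.645751) = 2.645751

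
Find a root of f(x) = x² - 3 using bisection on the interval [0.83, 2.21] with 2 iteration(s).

f(x) = x² - 3
Initial interval: [0.83, 2.21]

Iteration 1:
  c_1 = (0.830000 + 2.210000)/2 = 1.520000
  f(c_1) = f(1.520000) = -0.689600
  f(a) × f(c) ≥ 0, new interval: [1.520000, 2.210000]
Iteration 2:
  c_2 = (1.520000 + 2.210000)/2 = 1.865000
  f(c_2) = f(1.865000) = 0.478225
  f(a) × f(c) < 0, new interval: [1.520000, 1.865000]

After 2 iteration(s), the approximation is c_2 = 1.865000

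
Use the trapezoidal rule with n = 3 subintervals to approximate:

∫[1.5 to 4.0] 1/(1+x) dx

f(x) = 1/(1+x)
a = 1.5, b = 4.0, n = 3
h = (b - a)/n = 0.833333

Trapezoidal rule: (h/2)[f(x₀) + 2f(x₁) + 2f(x₂) + ... + f(xₙ)]

x_0 = 1.5000, f(x_0) = 0.400000, coefficient = 1
x_1 = 2.3333, f(x_1) = 0.300000, coefficient = 2
x_2 = 3.1667, f(x_2) = 0.240000, coefficient = 2
x_3 = 4.0000, f(x_3) = 0.200000, coefficient = 1

I ≈ (0.833333/2) × 1.680000 = 0.700000
Exact value: 0.693147
Error: 0.006853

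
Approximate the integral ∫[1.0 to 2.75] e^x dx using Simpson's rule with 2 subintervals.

f(x) = e^x
a = 1.0, b = 2.75, n = 2
h = (b - a)/n = 0.875000

Simpson's rule: (h/3)[f(x₀) + 4f(x₁) + 2f(x₂) + ... + f(xₙ)]

x_0 = 1.0000, f(x_0) = 2.718282, coefficient = 1
x_1 = 1.8750, f(x_1) = 6.520819, coefficient = 4
x_2 = 2.7500, f(x_2) = 15.642632, coefficient = 1

I ≈ (0.875000/3) × 44.444190 = 12.962889
Exact value: 12.924350
Error: 0.038539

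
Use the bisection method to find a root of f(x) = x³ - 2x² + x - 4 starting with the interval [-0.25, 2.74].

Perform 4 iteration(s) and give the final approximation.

f(x) = x³ - 2x² + x - 4
Initial interval: [-0.25, 2.74]

Iteration 1:
  c_1 = (-0.250000 + 2.740000)/2 = 1.245000
  f(c_1) = f(1.245000) = -3.925269
  f(a) × f(c) ≥ 0, new interval: [1.245000, 2.740000]
Iteration 2:
  c_2 = (1.245000 + 2.740000)/2 = 1.992500
  f(c_2) = f(1.992500) = -2.037275
  f(a) × f(c) ≥ 0, new interval: [1.992500, 2.740000]
Iteration 3:
  c_3 = (1.992500 + 2.740000)/2 = 2.366250
  f(c_3) = f(2.366250) = 0.416935
  f(a) × f(c) < 0, new interval: [1.992500, 2.366250]
Iteration 4:
  c_4 = (1.992500 + 2.366250)/2 = 2.179375
  f(c_4) = f(2.179375) = -0.968652
  f(a) × f(c) ≥ 0, new interval: [2.179375, 2.366250]

After 4 iteration(s), the approximation is c_4 = 2.179375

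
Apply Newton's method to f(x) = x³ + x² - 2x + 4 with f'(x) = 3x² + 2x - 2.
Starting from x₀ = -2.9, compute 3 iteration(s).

f(x) = x³ + x² - 2x + 4
f'(x) = 3x² + 2x - 2
x₀ = -2.9

Newton-Raphson formula: x_{n+1} = x_n - f(x_n)/f'(x_n)

Iteration 1:
  f(-2.900000) = -6.179000
  f'(-2.900000) = 17.430000
  x_1 = -2.900000 - (-6.179000)/17.430000 = -2.545496
Iteration 2:
  f(-2.545496) = -0.923130
  f'(-2.545496) = 12.347661
  x_2 = -2.545496 - (-0.923130)/12.347661 = -2.470735
Iteration 3:
  f(-2.470735) = -0.036675
  f'(-2.470735) = 11.372121
  x_3 = -2.470735 - (-0.036675)/11.372121 = -2.467510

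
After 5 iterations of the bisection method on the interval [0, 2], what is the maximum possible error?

Bisection error bound: |error| ≤ (b-a)/2^n
|error| ≤ (2 - 0)/2^5 = 2/2^5
|error| ≤ 0.0625000000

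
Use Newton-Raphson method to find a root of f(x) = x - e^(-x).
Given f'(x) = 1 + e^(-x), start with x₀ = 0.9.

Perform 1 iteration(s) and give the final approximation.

f(x) = x - e^(-x)
f'(x) = 1 + e^(-x)
x₀ = 0.9

Newton-Raphson formula: x_{n+1} = x_n - f(x_n)/f'(x_n)

Iteration 1:
  f(0.900000) = 0.493430
  f'(0.900000) = 1.406570
  x_1 = 0.900000 - 0.493430/1.406570 = 0.549196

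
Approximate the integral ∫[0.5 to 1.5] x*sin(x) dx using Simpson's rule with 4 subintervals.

f(x) = x*sin(x)
a = 0.5, b = 1.5, n = 4
h = (b - a)/n = 0.250000

Simpson's rule: (h/3)[f(x₀) + 4f(x₁) + 2f(x₂) + ... + f(xₙ)]

x_0 = 0.5000, f(x_0) = 0.239713, coefficient = 1
x_1 = 0.7500, f(x_1) = 0.511229, coefficient = 4
x_2 = 1.0000, f(x_2) = 0.841471, coefficient = 2
x_3 = 1.2500, f(x_3) = 1.186231, coefficient = 4
x_4 = 1.5000, f(x_4) = 1.496242, coefficient = 1

I ≈ (0.250000/3) × 10.208737 = 0.850728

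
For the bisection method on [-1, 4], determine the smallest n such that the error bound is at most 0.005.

We need (b-a)/2^n ≤ 0.005
(4 - (-1))/2^n ≤ 0.005
5/2^n ≤ 0.005
2^n ≥ 1000
n ≥ log₂(1000) = 9.97
n ≥ 10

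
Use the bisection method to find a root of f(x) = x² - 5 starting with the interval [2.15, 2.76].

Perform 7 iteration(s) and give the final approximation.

f(x) = x² - 5
Initial interval: [2.15, 2.76]

Iteration 1:
  c_1 = (2.150000 + 2.760000)/2 = 2.455000
  f(c_1) = f(2.455000) = 1.027025
  f(a) × f(c) < 0, new interval: [2.150000, 2.455000]
Iteration 2:
  c_2 = (2.150000 + 2.455000)/2 = 2.302500
  f(c_2) = f(2.302500) = 0.301506
  f(a) × f(c) < 0, new interval: [2.150000, 2.302500]
Iteration 3:
  c_3 = (2.150000 + 2.302500)/2 = 2.226250
  f(c_3) = f(2.226250) = -0.043811
  f(a) × f(c) ≥ 0, new interval: [2.226250, 2.302500]
Iteration 4:
  c_4 = (2.226250 + 2.302500)/2 = 2.264375
  f(c_4) = f(2.264375) = 0.127394
  f(a) × f(c) < 0, new interval: [2.226250, 2.264375]
Iteration 5:
  c_5 = (2.226250 + 2.264375)/2 = 2.245313
  f(c_5) = f(2.245313) = 0.041428
  f(a) × f(c) < 0, new interval: [2.226250, 2.245313]
Iteration 6:
  c_6 = (2.226250 + 2.245313)/2 = 2.235781
  f(c_6) = f(2.235781) = -0.001282
  f(a) × f(c) ≥ 0, new interval: [2.235781, 2.245313]
Iteration 7:
  c_7 = (2.235781 + 2.245313)/2 = 2.240547
  f(c_7) = f(2.240547) = 0.020050
  f(a) × f(c) < 0, new interval: [2.235781, 2.240547]

After 7 iteration(s), the approximation is c_7 = 2.240547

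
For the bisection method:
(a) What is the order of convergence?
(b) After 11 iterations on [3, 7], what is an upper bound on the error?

(a) Bisection has linear (order 1) convergence; the error is halved each step.

(b) Error bound = (b-a)/2^n = (7 - 3)/2^{11}
    = 4/2^{11}

(a) 1 (linear); (b) error ≤ 1.95e-03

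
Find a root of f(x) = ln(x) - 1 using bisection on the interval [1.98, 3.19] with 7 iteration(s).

f(x) = ln(x) - 1
Initial interval: [1.98, 3.19]

Iteration 1:
  c_1 = (1.980000 + 3.190000)/2 = 2.585000
  f(c_1) = f(2.585000) = -0.050274
  f(a) × f(c) ≥ 0, new interval: [2.585000, 3.190000]
Iteration 2:
  c_2 = (2.585000 + 3.190000)/2 = 2.887500
  f(c_2) = f(2.887500) = 0.060391
  f(a) × f(c) < 0, new interval: [2.585000, 2.887500]
Iteration 3:
  c_3 = (2.585000 + 2.887500)/2 = 2.736250
  f(c_3) = f(2.736250) = 0.006588
  f(a) × f(c) < 0, new interval: [2.585000, 2.736250]
Iteration 4:
  c_4 = (2.585000 + 2.736250)/2 = 2.660625
  f(c_4) = f(2.660625) = -0.021439
  f(a) × f(c) ≥ 0, new interval: [2.660625, 2.736250]
Iteration 5:
  c_5 = (2.660625 + 2.736250)/2 = 2.698437
  f(c_5) = f(2.698437) = -0.007327
  f(a) × f(c) ≥ 0, new interval: [2.698437, 2.736250]
Iteration 6:
  c_6 = (2.698437 + 2.736250)/2 = 2.717344
  f(c_6) = f(2.717344) = -0.000345
  f(a) × f(c) ≥ 0, new interval: [2.717344, 2.736250]
Iteration 7:
  c_7 = (2.717344 + 2.736250)/2 = 2.726797
  f(c_7) = f(2.726797) = 0.003128
  f(a) × f(c) < 0, new interval: [2.717344, 2.726797]

After 7 iteration(s), the approximation is c_7 = 2.726797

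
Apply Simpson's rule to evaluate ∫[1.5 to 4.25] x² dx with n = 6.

f(x) = x²
a = 1.5, b = 4.25, n = 6
h = (b - a)/n = 0.458333

Simpson's rule: (h/3)[f(x₀) + 4f(x₁) + 2f(x₂) + ... + f(xₙ)]

x_0 = 1.5000, f(x_0) = 2.250000, coefficient = 1
x_1 = 1.9583, f(x_1) = 3.835069, coefficient = 4
x_2 = 2.4167, f(x_2) = 5.840278, coefficient = 2
x_3 = 2.8750, f(x_3) = 8.265625, coefficient = 4
x_4 = 3.3333, f(x_4) = 11.111111, coefficient = 2
x_5 = 3.7917, f(x_5) = 14.376736, coefficient = 4
x_6 = 4.2500, f(x_6) = 18.062500, coefficient = 1

I ≈ (0.458333/3) × 160.125000 = 24.463542
Exact value: 24.463542
Error: 0.000000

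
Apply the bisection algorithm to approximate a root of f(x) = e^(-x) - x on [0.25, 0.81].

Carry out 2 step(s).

f(x) = e^(-x) - x
Initial interval: [0.25, 0.81]

Iteration 1:
  c_1 = (0.250000 + 0.810000)/2 = 0.530000
  f(c_1) = f(0.530000) = 0.058605
  f(a) × f(c) ≥ 0, new interval: [0.530000, 0.810000]
Iteration 2:
  c_2 = (0.530000 + 0.810000)/2 = 0.670000
  f(c_2) = f(0.670000) = -0.158291
  f(a) × f(c) < 0, new interval: [0.530000, 0.670000]

After 2 iteration(s), the approximation is c_2 = 0.670000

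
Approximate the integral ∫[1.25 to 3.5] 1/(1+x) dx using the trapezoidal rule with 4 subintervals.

f(x) = 1/(1+x)
a = 1.25, b = 3.5, n = 4
h = (b - a)/n = 0.562500

Trapezoidal rule: (h/2)[f(x₀) + 2f(x₁) + 2f(x₂) + ... + f(xₙ)]

x_0 = 1.2500, f(x_0) = 0.444444, coefficient = 1
x_1 = 1.8125, f(x_1) = 0.355556, coefficient = 2
x_2 = 2.3750, f(x_2) = 0.296296, coefficient = 2
x_3 = 2.9375, f(x_3) = 0.253968, coefficient = 2
x_4 = 3.5000, f(x_4) = 0.222222, coefficient = 1

I ≈ (0.562500/2) × 2.478307 = 0.697024
Exact value: 0.693147
Error: 0.003877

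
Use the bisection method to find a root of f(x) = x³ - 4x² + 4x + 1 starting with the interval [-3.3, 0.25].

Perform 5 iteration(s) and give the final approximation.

f(x) = x³ - 4x² + 4x + 1
Initial interval: [-3.3, 0.25]

Iteration 1:
  c_1 = (-3.300000 + 0.250000)/2 = -1.525000
  f(c_1) = f(-1.525000) = -17.949078
  f(a) × f(c) ≥ 0, new interval: [-1.525000, 0.250000]
Iteration 2:
  c_2 = (-1.525000 + 0.250000)/2 = -0.637500
  f(c_2) = f(-0.637500) = -3.434709
  f(a) × f(c) ≥ 0, new interval: [-0.637500, 0.250000]
Iteration 3:
  c_3 = (-0.637500 + 0.250000)/2 = -0.193750
  f(c_3) = f(-0.193750) = 0.067571
  f(a) × f(c) < 0, new interval: [-0.637500, -0.193750]
Iteration 4:
  c_4 = (-0.637500 + (-0.193750))/2 = -0.415625
  f(c_4) = f(-0.415625) = -1.425273
  f(a) × f(c) ≥ 0, new interval: [-0.415625, -0.193750]
Iteration 5:
  c_5 = (-0.415625 + (-0.193750))/2 = -0.304688
  f(c_5) = f(-0.304688) = -0.618373
  f(a) × f(c) ≥ 0, new interval: [-0.304688, -0.193750]

After 5 iteration(s), the approximation is c_5 = -0.304688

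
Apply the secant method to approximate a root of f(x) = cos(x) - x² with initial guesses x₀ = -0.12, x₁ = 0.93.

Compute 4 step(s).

f(x) = cos(x) - x²
x₀ = -0.12, x₁ = 0.93

Secant formula: x_{n+1} = x_n - f(x_n)(x_n - x_{n-1})/(f(x_n) - f(x_{n-1}))

Iteration 1:
  f(-0.120000) = 0.978409
  f(0.930000) = -0.267066
  x_2 = 0.930000 - (-0.267066)×(0.930000 - (-0.120000))/(-0.267066 - 0.978409)
       = 0.704849
Iteration 2:
  f(0.930000) = -0.267066
  f(0.704849) = 0.264896
  x_3 = 0.704849 - 0.264896×(0.704849 - 0.930000)/(0.264896 - (-0.267066))
       = 0.816966
Iteration 3:
  f(0.704849) = 0.264896
  f(0.816966) = 0.017004
  x_4 = 0.816966 - 0.017004×(0.816966 - 0.704849)/(0.017004 - 0.264896)
       = 0.824656
Iteration 4:
  f(0.816966) = 0.017004
  f(0.824656) = -0.001248
  x_5 = 0.824656 - (-0.001248)×(0.824656 - 0.816966)/(-0.001248 - 0.017004)
       = 0.824130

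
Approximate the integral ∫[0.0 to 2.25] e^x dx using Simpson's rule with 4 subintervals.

f(x) = e^x
a = 0.0, b = 2.25, n = 4
h = (b - a)/n = 0.562500

Simpson's rule: (h/3)[f(x₀) + 4f(x₁) + 2f(x₂) + ... + f(xₙ)]

x_0 = 0.0000, f(x_0) = 1.000000, coefficient = 1
x_1 = 0.5625, f(x_1) = 1.755055, coefficient = 4
x_2 = 1.1250, f(x_2) = 3.080217, coefficient = 2
x_3 = 1.6875, f(x_3) = 5.405949, coefficient = 4
x_4 = 2.2500, f(x_4) = 9.487736, coefficient = 1

I ≈ (0.562500/3) × 45.292184 = 8.492284
Exact value: 8.487736
Error: 0.004549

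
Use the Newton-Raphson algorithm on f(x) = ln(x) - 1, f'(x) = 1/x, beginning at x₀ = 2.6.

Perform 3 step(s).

f(x) = ln(x) - 1
f'(x) = 1/x
x₀ = 2.6

Newton-Raphson formula: x_{n+1} = x_n - f(x_n)/f'(x_n)

Iteration 1:
  f(2.600000) = -0.044489
  f'(2.600000) = 0.384615
  x_1 = 2.600000 - (-0.044489)/0.384615 = 2.715670
Iteration 2:
  f(2.715670) = -0.000961
  f'(2.715670) = 0.368233
  x_2 = 2.715670 - (-0.000961)/0.368233 = 2.718281
Iteration 3:
  f(2.718281) = 0.000000
  f'(2.718281) = 0.367880
  x_3 = 2.718281 - 0.000000/0.367880 = 2.718282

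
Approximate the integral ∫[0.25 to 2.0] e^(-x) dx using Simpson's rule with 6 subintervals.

f(x) = e^(-x)
a = 0.25, b = 2.0, n = 6
h = (b - a)/n = 0.291667

Simpson's rule: (h/3)[f(x₀) + 4f(x₁) + 2f(x₂) + ... + f(xₙ)]

x_0 = 0.2500, f(x_0) = 0.778801, coefficient = 1
x_1 = 0.5417, f(x_1) = 0.581778, coefficient = 4
x_2 = 0.8333, f(x_2) = 0.434598, coefficient = 2
x_3 = 1.1250, f(x_3) = 0.324652, coefficient = 4
x_4 = 1.4167, f(x_4) = 0.242521, coefficient = 2
x_5 = 1.7083, f(x_5) = 0.181167, coefficient = 4
x_6 = 2.0000, f(x_6) = 0.135335, coefficient = 1

I ≈ (0.291667/3) × 6.618766 = 0.643491
Exact value: 0.643465
Error: 0.000026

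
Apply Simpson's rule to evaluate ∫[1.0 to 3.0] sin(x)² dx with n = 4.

f(x) = sin(x)²
a = 1.0, b = 3.0, n = 4
h = (b - a)/n = 0.500000

Simpson's rule: (h/3)[f(x₀) + 4f(x₁) + 2f(x₂) + ... + f(xₙ)]

x_0 = 1.0000, f(x_0) = 0.708073, coefficient = 1
x_1 = 1.5000, f(x_1) = 0.994996, coefficient = 4
x_2 = 2.0000, f(x_2) = 0.826822, coefficient = 2
x_3 = 2.5000, f(x_3) = 0.358169, coefficient = 4
x_4 = 3.0000, f(x_4) = 0.019915, coefficient = 1

I ≈ (0.500000/3) × 7.794293 = 1.299049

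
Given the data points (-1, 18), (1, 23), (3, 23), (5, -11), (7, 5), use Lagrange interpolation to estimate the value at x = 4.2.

Lagrange interpolation formula:
P(x) = Σ yᵢ × Lᵢ(x)
where Lᵢ(x) = Π_{j≠i} (x - xⱼ)/(xᵢ - xⱼ)

L_0(4.2) = (4.2 - 1)/(-1 - 1) × (4.2 - 3)/(-1 - 3) × (4.2 - 5)/(-1 - 5) × (4.2 - 7)/(-1 - 7) = 0.022400
L_1(4.2) = (4.2 - (-1))/(1 - (-1)) × (4.2 - 3)/(1 - 3) × (4.2 - 5)/(1 - 5) × (4.2 - 7)/(1 - 7) = -0.145600
L_2(4.2) = (4.2 - (-1))/(3 - (-1)) × (4.2 - 1)/(3 - 1) × (4.2 - 5)/(3 - 5) × (4.2 - 7)/(3 - 7) = 0.582400
L_3(4.2) = (4.2 - (-1))/(5 - (-1)) × (4.2 - 1)/(5 - 1) × (4.2 - 3)/(5 - 3) × (4.2 - 7)/(5 - 7) = 0.582400
L_4(4.2) = (4.2 - (-1))/(7 - (-1)) × (4.2 - 1)/(7 - 1) × (4.2 - 3)/(7 - 3) × (4.2 - 5)/(7 - 5) = -0.041600

P(4.2) = 18×L_0(4.2) + 23×L_1(4.2) + 23×L_2(4.2) + (-11)×L_3(4.2) + 5×L_4(4.2)
P(4.2) = 3.835200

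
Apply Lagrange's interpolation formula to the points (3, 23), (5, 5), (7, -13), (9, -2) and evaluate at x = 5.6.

Lagrange interpolation formula:
P(x) = Σ yᵢ × Lᵢ(x)
where Lᵢ(x) = Π_{j≠i} (x - xⱼ)/(xᵢ - xⱼ)

L_0(5.6) = (5.6 - 5)/(3 - 5) × (5.6 - 7)/(3 - 7) × (5.6 - 9)/(3 - 9) = -0.059500
L_1(5.6) = (5.6 - 3)/(5 - 3) × (5.6 - 7)/(5 - 7) × (5.6 - 9)/(5 - 9) = 0.773500
L_2(5.6) = (5.6 - 3)/(7 - 3) × (5.6 - 5)/(7 - 5) × (5.6 - 9)/(7 - 9) = 0.331500
L_3(5.6) = (5.6 - 3)/(9 - 3) × (5.6 - 5)/(9 - 5) × (5.6 - 7)/(9 - 7) = -0.045500

P(5.6) = 23×L_0(5.6) + 5×L_1(5.6) + (-13)×L_2(5.6) + (-2)×L_3(5.6)
P(5.6) = -1.719500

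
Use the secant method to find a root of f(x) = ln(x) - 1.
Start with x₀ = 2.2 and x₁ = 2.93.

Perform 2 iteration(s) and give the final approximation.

f(x) = ln(x) - 1
x₀ = 2.2, x₁ = 2.93

Secant formula: x_{n+1} = x_n - f(x_n)(x_n - x_{n-1})/(f(x_n) - f(x_{n-1}))

Iteration 1:
  f(2.200000) = -0.211543
  f(2.930000) = 0.075002
  x_2 = 2.930000 - 0.075002×(2.930000 - 2.200000)/(0.075002 - (-0.211543))
       = 2.738924
Iteration 2:
  f(2.930000) = 0.075002
  f(2.738924) = 0.007565
  x_3 = 2.738924 - 0.007565×(2.738924 - 2.930000)/(0.007565 - 0.075002)
       = 2.717489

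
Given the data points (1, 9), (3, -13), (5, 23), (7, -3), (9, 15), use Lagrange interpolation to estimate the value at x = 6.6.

Lagrange interpolation formula:
P(x) = Σ yᵢ × Lᵢ(x)
where Lᵢ(x) = Π_{j≠i} (x - xⱼ)/(xᵢ - xⱼ)

L_0(6.6) = (6.6 - 3)/(1 - 3) × (6.6 - 5)/(1 - 5) × (6.6 - 7)/(1 - 7) × (6.6 - 9)/(1 - 9) = 0.014400
L_1(6.6) = (6.6 - 1)/(3 - 1) × (6.6 - 5)/(3 - 5) × (6.6 - 7)/(3 - 7) × (6.6 - 9)/(3 - 9) = -0.089600
L_2(6.6) = (6.6 - 1)/(5 - 1) × (6.6 - 3)/(5 - 3) × (6.6 - 7)/(5 - 7) × (6.6 - 9)/(5 - 9) = 0.302400
L_3(6.6) = (6.6 - 1)/(7 - 1) × (6.6 - 3)/(7 - 3) × (6.6 - 5)/(7 - 5) × (6.6 - 9)/(7 - 9) = 0.806400
L_4(6.6) = (6.6 - 1)/(9 - 1) × (6.6 - 3)/(9 - 3) × (6.6 - 5)/(9 - 5) × (6.6 - 7)/(9 - 7) = -0.033600

P(6.6) = 9×L_0(6.6) + (-13)×L_1(6.6) + 23×L_2(6.6) + (-3)×L_3(6.6) + 15×L_4(6.6)
P(6.6) = 5.326400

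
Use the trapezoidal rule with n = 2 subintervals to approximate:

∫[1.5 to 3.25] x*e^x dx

f(x) = x*e^x
a = 1.5, b = 3.25, n = 2
h = (b - a)/n = 0.875000

Trapezoidal rule: (h/2)[f(x₀) + 2f(x₁) + 2f(x₂) + ... + f(xₙ)]

x_0 = 1.5000, f(x_0) = 6.722534, coefficient = 1
x_1 = 2.3750, f(x_1) = 25.533656, coefficient = 2
x_2 = 3.2500, f(x_2) = 83.818605, coefficient = 1

I ≈ (0.875000/2) × 141.608451 = 61.953697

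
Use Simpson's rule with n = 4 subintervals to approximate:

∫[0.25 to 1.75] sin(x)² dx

f(x) = sin(x)²
a = 0.25, b = 1.75, n = 4
h = (b - a)/n = 0.375000

Simpson's rule: (h/3)[f(x₀) + 4f(x₁) + 2f(x₂) + ... + f(xₙ)]

x_0 = 0.2500, f(x_0) = 0.061209, coefficient = 1
x_1 = 0.6250, f(x_1) = 0.342339, coefficient = 4
x_2 = 1.0000, f(x_2) = 0.708073, coefficient = 2
x_3 = 1.3750, f(x_3) = 0.962151, coefficient = 4
x_4 = 1.7500, f(x_4) = 0.968228, coefficient = 1

I ≈ (0.375000/3) × 7.663544 = 0.957943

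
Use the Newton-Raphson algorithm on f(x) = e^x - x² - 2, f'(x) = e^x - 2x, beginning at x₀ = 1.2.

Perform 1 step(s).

f(x) = e^x - x² - 2
f'(x) = e^x - 2x
x₀ = 1.2

Newton-Raphson formula: x_{n+1} = x_n - f(x_n)/f'(x_n)

Iteration 1:
  f(1.200000) = -0.119883
  f'(1.200000) = 0.920117
  x_1 = 1.200000 - (-0.119883)/0.920117 = 1.330291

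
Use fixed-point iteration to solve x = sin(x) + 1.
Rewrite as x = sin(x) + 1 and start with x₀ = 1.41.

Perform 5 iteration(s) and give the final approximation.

Equation: x = sin(x) + 1
Fixed-point form: x = sin(x) + 1
x₀ = 1.41

x_1 = g(1.410000) = 1.987100
x_2 = g(1.987100) = 1.914590
x_3 = g(1.914590) = 1.941483
x_4 = g(1.941483) = 1.932079
x_5 = g(1.932079) = 1.935444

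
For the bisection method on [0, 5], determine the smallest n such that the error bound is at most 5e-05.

We need (b-a)/2^n ≤ 5e-05
(5 - 0)/2^n ≤ 5e-05
5/2^n ≤ 5e-05
2^n ≥ 100000
n ≥ log₂(100000) = 16.61
n ≥ 17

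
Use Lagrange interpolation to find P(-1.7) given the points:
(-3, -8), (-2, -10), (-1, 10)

Lagrange interpolation formula:
P(x) = Σ yᵢ × Lᵢ(x)
where Lᵢ(x) = Π_{j≠i} (x - xⱼ)/(xᵢ - xⱼ)

L_0(-1.7) = (-1.7 - (-2))/(-3 - (-2)) × (-1.7 - (-1))/(-3 - (-1)) = -0.105000
L_1(-1.7) = (-1.7 - (-3))/(-2 - (-3)) × (-1.7 - (-1))/(-2 - (-1)) = 0.910000
L_2(-1.7) = (-1.7 - (-3))/(-1 - (-3)) × (-1.7 - (-2))/(-1 - (-2)) = 0.195000

P(-1.7) = (-8)×L_0(-1.7) + (-10)×L_1(-1.7) + 10×L_2(-1.7)
P(-1.7) = -6.310000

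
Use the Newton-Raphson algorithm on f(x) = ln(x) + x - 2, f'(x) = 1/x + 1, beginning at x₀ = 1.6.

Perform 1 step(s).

f(x) = ln(x) + x - 2
f'(x) = 1/x + 1
x₀ = 1.6

Newton-Raphson formula: x_{n+1} = x_n - f(x_n)/f'(x_n)

Iteration 1:
  f(1.600000) = 0.070004
  f'(1.600000) = 1.625000
  x_1 = 1.600000 - 0.070004/1.625000 = 1.556921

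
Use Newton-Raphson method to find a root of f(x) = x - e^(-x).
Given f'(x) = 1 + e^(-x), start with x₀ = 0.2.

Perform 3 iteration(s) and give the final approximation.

f(x) = x - e^(-x)
f'(x) = 1 + e^(-x)
x₀ = 0.2

Newton-Raphson formula: x_{n+1} = x_n - f(x_n)/f'(x_n)

Iteration 1:
  f(0.200000) = -0.618731
  f'(0.200000) = 1.818731
  x_1 = 0.200000 - (-0.618731)/1.818731 = 0.540199
Iteration 2:
  f(0.540199) = -0.042433
  f'(0.540199) = 1.582632
  x_2 = 0.540199 - (-0.042433)/1.582632 = 0.567011
Iteration 3:
  f(0.567011) = -0.000208
  f'(0.567011) = 1.567218
  x_3 = 0.567011 - (-0.000208)/1.567218 = 0.567143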